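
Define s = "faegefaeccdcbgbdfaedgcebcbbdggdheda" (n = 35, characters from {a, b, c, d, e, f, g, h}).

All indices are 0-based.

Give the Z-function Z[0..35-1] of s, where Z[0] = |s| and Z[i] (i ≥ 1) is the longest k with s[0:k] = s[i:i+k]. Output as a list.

[35, 0, 0, 0, 0, 3, 0, 0, 0, 0, 0, 0, 0, 0, 0, 0, 3, 0, 0, 0, 0, 0, 0, 0, 0, 0, 0, 0, 0, 0, 0, 0, 0, 0, 0]

Z[0]=35
i=1: outside box; Z[1]=0
i=2: outside box; Z[2]=0
i=3: outside box; Z[3]=0
i=4: outside box; Z[4]=0
i=5: outside box; Z[5]=3 extend→box=[5,8)
i=6: min(r-i=2, Z[1]=0)=0; Z[6]=0
i=7: min(r-i=1, Z[2]=0)=0; Z[7]=0
i=8: outside box; Z[8]=0
i=9: outside box; Z[9]=0
i=10: outside box; Z[10]=0
i=11: outside box; Z[11]=0
i=12: outside box; Z[12]=0
i=13: outside box; Z[13]=0
i=14: outside box; Z[14]=0
i=15: outside box; Z[15]=0
i=16: outside box; Z[16]=3 extend→box=[16,19)
i=17: min(r-i=2, Z[1]=0)=0; Z[17]=0
i=18: min(r-i=1, Z[2]=0)=0; Z[18]=0
i=19: outside box; Z[19]=0
i=20: outside box; Z[20]=0
i=21: outside box; Z[21]=0
i=22: outside box; Z[22]=0
i=23: outside box; Z[23]=0
i=24: outside box; Z[24]=0
i=25: outside box; Z[25]=0
i=26: outside box; Z[26]=0
i=27: outside box; Z[27]=0
i=28: outside box; Z[28]=0
i=29: outside box; Z[29]=0
i=30: outside box; Z[30]=0
i=31: outside box; Z[31]=0
i=32: outside box; Z[32]=0
i=33: outside box; Z[33]=0
i=34: outside box; Z[34]=0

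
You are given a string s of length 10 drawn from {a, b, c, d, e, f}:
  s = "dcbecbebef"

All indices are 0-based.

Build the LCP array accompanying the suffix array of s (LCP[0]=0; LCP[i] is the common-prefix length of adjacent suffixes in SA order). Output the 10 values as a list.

[0, 2, 2, 0, 3, 0, 0, 1, 1, 0]

sorted suffixes:
  #0 SA[0]=5  'bebef'
  #1 SA[1]=2  'becbebef'
  #2 SA[2]=7  'bef'
  #3 SA[3]=4  'cbebef'
  #4 SA[4]=1  'cbecbebef'
  #5 SA[5]=0  'dcbecbebef'
  #6 SA[6]=6  'ebef'
  #7 SA[7]=3  'ecbebef'
  #8 SA[8]=8  'ef'
  #9 SA[9]=9  'f'

SA = [5, 2, 7, 4, 1, 0, 6, 3, 8, 9]
i: (SA[i-1],SA[i]) lcp shared
  1: (5,2) 2 'be'
  2: (2,7) 2 'be'
  3: (7,4) 0 ''
  4: (4,1) 3 'cbe'
  5: (1,0) 0 ''
  6: (0,6) 0 ''
  7: (6,3) 1 'e'
  8: (3,8) 1 'e'
  9: (8,9) 0 ''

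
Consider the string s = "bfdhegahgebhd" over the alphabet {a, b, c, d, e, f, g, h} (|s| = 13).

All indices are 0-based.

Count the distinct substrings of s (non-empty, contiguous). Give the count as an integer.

rank | idx | suffix
   0 |   6 | ahgebhd
   1 |   0 | bfdhegahgebhd
   2 |  10 | bhd
   3 |  12 | d
   4 |   2 | dhegahgebhd
   5 |   9 | ebhd
   6 |   4 | egahgebhd
   7 |   1 | fdhegahgebhd
   8 |   5 | gahgebhd
   9 |   8 | gebhd
  10 |  11 | hd
  11 |   3 | hegahgebhd
  12 |   7 | hgebhd

SA = [6, 0, 10, 12, 2, 9, 4, 1, 5, 8, 11, 3, 7]
i: (SA[i-1],SA[i]) lcp shared
  1: (6,0) 0 ''
  2: (0,10) 1 'b'
  3: (10,12) 0 ''
  4: (12,2) 1 'd'
  5: (2,9) 0 ''
  6: (9,4) 1 'e'
  7: (4,1) 0 ''
  8: (1,5) 0 ''
  9: (5,8) 1 'g'
  10: (8,11) 0 ''
  11: (11,3) 1 'h'
  12: (3,7) 1 'h'

n(n+1)/2 = 13·14/2 = 91
Σ LCP = 0 + 0 + 1 + 0 + 1 + 0 + 1 + 0 + 0 + 1 + 0 + 1 + 1 = 6
distinct = 91 − 6 = 85

85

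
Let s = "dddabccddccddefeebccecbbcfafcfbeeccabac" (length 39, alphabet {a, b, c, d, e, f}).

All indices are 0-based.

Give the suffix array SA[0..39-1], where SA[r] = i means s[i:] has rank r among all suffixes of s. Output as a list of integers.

[35, 3, 37, 26, 36, 22, 4, 17, 23, 30, 38, 34, 21, 33, 5, 9, 18, 6, 10, 19, 24, 28, 2, 8, 1, 7, 0, 11, 12, 16, 20, 32, 15, 31, 13, 25, 29, 27, 14]

rank→(start, suffix):
  0 → (35, 'abac')
  1 → (3, 'abccddccddefeebccecbbcfafcfbeeccabac')
  2 → (37, 'ac')
  3 → (26, 'afcfbeeccabac')
  4 → (36, 'bac')
  5 → (22, 'bbcfafcfbeeccabac')
  6 → (4, 'bccddccddefeebccecbbcfafcfbeeccabac')
  7 → (17, 'bccecbbcfafcfbeeccabac')
  8 → (23, 'bcfafcfbeeccabac')
  9 → (30, 'beeccabac')
  10 → (38, 'c')
  11 → (34, 'cabac')
  12 → (21, 'cbbcfafcfbeeccabac')
  13 → (33, 'ccabac')
  14 → (5, 'ccddccddefeebccecbbcfafcfbeeccabac')
  15 → (9, 'ccddefeebccecbbcfafcfbeeccabac')
  16 → (18, 'ccecbbcfafcfbeeccabac')
  17 → (6, 'cddccddefeebccecbbcfafcfbeeccabac')
  18 → (10, 'cddefeebccecbbcfafcfbeeccabac')
  19 → (19, 'cecbbcfafcfbeeccabac')
  20 → (24, 'cfafcfbeeccabac')
  21 → (28, 'cfbeeccabac')
  22 → (2, 'dabccddccddefeebccecbbcfafcfbeeccabac')
  23 → (8, 'dccddefeebccecbbcfafcfbeeccabac')
  24 → (1, 'ddabccddccddefeebccecbbcfafcfbeeccabac')
  25 → (7, 'ddccddefeebccecbbcfafcfbeeccabac')
  26 → (0, 'dddabccddccddefeebccecbbcfafcfbeeccabac')
  27 → (11, 'ddefeebccecbbcfafcfbeeccabac')
  28 → (12, 'defeebccecbbcfafcfbeeccabac')
  29 → (16, 'ebccecbbcfafcfbeeccabac')
  30 → (20, 'ecbbcfafcfbeeccabac')
  31 → (32, 'eccabac')
  32 → (15, 'eebccecbbcfafcfbeeccabac')
  33 → (31, 'eeccabac')
  34 → (13, 'efeebccecbbcfafcfbeeccabac')
  35 → (25, 'fafcfbeeccabac')
  36 → (29, 'fbeeccabac')
  37 → (27, 'fcfbeeccabac')
  38 → (14, 'feebccecbbcfafcfbeeccabac')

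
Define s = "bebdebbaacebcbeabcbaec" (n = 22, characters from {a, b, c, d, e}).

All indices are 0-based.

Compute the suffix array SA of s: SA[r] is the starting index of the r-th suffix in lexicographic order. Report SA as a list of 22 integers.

[7, 15, 8, 19, 6, 18, 5, 16, 11, 2, 13, 0, 21, 17, 12, 9, 3, 14, 4, 10, 1, 20]

rank | idx | suffix
   0 |   7 | aacebcbeabcbaec
   1 |  15 | abcbaec
   2 |   8 | acebcbeabcbaec
   3 |  19 | aec
   4 |   6 | baacebcbeabcbaec
   5 |  18 | baec
   6 |   5 | bbaacebcbeabcbaec
   7 |  16 | bcbaec
   8 |  11 | bcbeabcbaec
   9 |   2 | bdebbaacebcbeabcbaec
  10 |  13 | beabcbaec
  11 |   0 | bebdebbaacebcbeabcbaec
  12 |  21 | c
  13 |  17 | cbaec
  14 |  12 | cbeabcbaec
  15 |   9 | cebcbeabcbaec
  16 |   3 | debbaacebcbeabcbaec
  17 |  14 | eabcbaec
  18 |   4 | ebbaacebcbeabcbaec
  19 |  10 | ebcbeabcbaec
  20 |   1 | ebdebbaacebcbeabcbaec
  21 |  20 | ec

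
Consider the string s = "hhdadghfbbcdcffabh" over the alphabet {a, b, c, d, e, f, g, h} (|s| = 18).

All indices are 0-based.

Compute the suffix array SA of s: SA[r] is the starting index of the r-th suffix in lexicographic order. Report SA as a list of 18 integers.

[15, 3, 8, 9, 16, 10, 12, 2, 11, 4, 14, 7, 13, 5, 17, 1, 6, 0]

rank | idx | suffix
   0 |  15 | abh
   1 |   3 | adghfbbcdcffabh
   2 |   8 | bbcdcffabh
   3 |   9 | bcdcffabh
   4 |  16 | bh
   5 |  10 | cdcffabh
   6 |  12 | cffabh
   7 |   2 | dadghfbbcdcffabh
   8 |  11 | dcffabh
   9 |   4 | dghfbbcdcffabh
  10 |  14 | fabh
  11 |   7 | fbbcdcffabh
  12 |  13 | ffabh
  13 |   5 | ghfbbcdcffabh
  14 |  17 | h
  15 |   1 | hdadghfbbcdcffabh
  16 |   6 | hfbbcdcffabh
  17 |   0 | hhdadghfbbcdcffabh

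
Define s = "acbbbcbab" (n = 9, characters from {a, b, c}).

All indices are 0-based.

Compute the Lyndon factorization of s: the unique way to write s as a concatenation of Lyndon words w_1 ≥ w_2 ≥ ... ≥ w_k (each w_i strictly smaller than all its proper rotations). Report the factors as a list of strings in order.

["acbbbcb", "ab"]

emit factor 1: 'acbbbcb' (i=0, period=7)
emit factor 2: 'ab' (i=7, period=2)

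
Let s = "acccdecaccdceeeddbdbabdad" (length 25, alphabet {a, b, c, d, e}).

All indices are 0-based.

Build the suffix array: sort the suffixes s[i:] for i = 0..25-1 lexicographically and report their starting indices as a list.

[20, 0, 7, 23, 19, 21, 17, 6, 1, 8, 2, 9, 3, 11, 24, 22, 18, 16, 10, 15, 4, 5, 14, 13, 12]

rank | idx | suffix
   0 |  20 | abdad
   1 |   0 | acccdecaccdceeeddbdbabdad
   2 |   7 | accdceeeddbdbabdad
   3 |  23 | ad
   4 |  19 | babdad
   5 |  21 | bdad
   6 |  17 | bdbabdad
   7 |   6 | caccdceeeddbdbabdad
   8 |   1 | cccdecaccdceeeddbdbabdad
   9 |   8 | ccdceeeddbdbabdad
  10 |   2 | ccdecaccdceeeddbdbabdad
  11 |   9 | cdceeeddbdbabdad
  12 |   3 | cdecaccdceeeddbdbabdad
  13 |  11 | ceeeddbdbabdad
  14 |  24 | d
  15 |  22 | dad
  16 |  18 | dbabdad
  17 |  16 | dbdbabdad
  18 |  10 | dceeeddbdbabdad
  19 |  15 | ddbdbabdad
  20 |   4 | decaccdceeeddbdbabdad
  21 |   5 | ecaccdceeeddbdbabdad
  22 |  14 | eddbdbabdad
  23 |  13 | eeddbdbabdad
  24 |  12 | eeeddbdbabdad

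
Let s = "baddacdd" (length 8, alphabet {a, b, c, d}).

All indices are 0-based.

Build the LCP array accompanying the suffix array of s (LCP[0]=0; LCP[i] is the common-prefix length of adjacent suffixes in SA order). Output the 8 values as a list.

[0, 1, 0, 0, 0, 1, 1, 2]

rank | idx | suffix
   0 |   4 | acdd
   1 |   1 | addacdd
   2 |   0 | baddacdd
   3 |   5 | cdd
   4 |   7 | d
   5 |   3 | dacdd
   6 |   6 | dd
   7 |   2 | ddacdd

SA = [4, 1, 0, 5, 7, 3, 6, 2]
[i] adj suffixes → lcp
  [1] 4/1 → 1 ('a')
  [2] 1/0 → 0 ('')
  [3] 0/5 → 0 ('')
  [4] 5/7 → 0 ('')
  [5] 7/3 → 1 ('d')
  [6] 3/6 → 1 ('d')
  [7] 6/2 → 2 ('dd')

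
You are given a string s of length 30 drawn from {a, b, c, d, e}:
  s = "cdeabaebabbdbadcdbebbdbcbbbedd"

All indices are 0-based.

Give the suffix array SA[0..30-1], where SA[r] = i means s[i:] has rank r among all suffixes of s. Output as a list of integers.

rank→(start, suffix):
  0 → (3, 'abaebabbdbadcdbebbdbcbbbedd')
  1 → (8, 'abbdbadcdbebbdbcbbbedd')
  2 → (13, 'adcdbebbdbcbbbedd')
  3 → (5, 'aebabbdbadcdbebbdbcbbbedd')
  4 → (7, 'babbdbadcdbebbdbcbbbedd')
  5 → (12, 'badcdbebbdbcbbbedd')
  6 → (4, 'baebabbdbadcdbebbdbcbbbedd')
  7 → (24, 'bbbedd')
  8 → (9, 'bbdbadcdbebbdbcbbbedd')
  9 → (19, 'bbdbcbbbedd')
  10 → (25, 'bbedd')
  11 → (22, 'bcbbbedd')
  12 → (10, 'bdbadcdbebbdbcbbbedd')
  13 → (20, 'bdbcbbbedd')
  14 → (17, 'bebbdbcbbbedd')
  15 → (26, 'bedd')
  16 → (23, 'cbbbedd')
  17 → (15, 'cdbebbdbcbbbedd')
  18 → (0, 'cdeabaebabbdbadcdbebbdbcbbbedd')
  19 → (29, 'd')
  20 → (11, 'dbadcdbebbdbcbbbedd')
  21 → (21, 'dbcbbbedd')
  22 → (16, 'dbebbdbcbbbedd')
  23 → (14, 'dcdbebbdbcbbbedd')
  24 → (28, 'dd')
  25 → (1, 'deabaebabbdbadcdbebbdbcbbbedd')
  26 → (2, 'eabaebabbdbadcdbebbdbcbbbedd')
  27 → (6, 'ebabbdbadcdbebbdbcbbbedd')
  28 → (18, 'ebbdbcbbbedd')
  29 → (27, 'edd')

[3, 8, 13, 5, 7, 12, 4, 24, 9, 19, 25, 22, 10, 20, 17, 26, 23, 15, 0, 29, 11, 21, 16, 14, 28, 1, 2, 6, 18, 27]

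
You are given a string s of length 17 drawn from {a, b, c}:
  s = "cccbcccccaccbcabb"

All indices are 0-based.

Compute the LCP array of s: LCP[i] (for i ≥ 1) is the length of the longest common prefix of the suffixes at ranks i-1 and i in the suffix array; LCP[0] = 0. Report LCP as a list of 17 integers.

[0, 1, 0, 1, 1, 2, 0, 2, 1, 3, 1, 2, 4, 2, 3, 3, 4]

sorted suffixes:
  #0 SA[0]=14  'abb'
  #1 SA[1]=9  'accbcabb'
  #2 SA[2]=16  'b'
  #3 SA[3]=15  'bb'
  #4 SA[4]=12  'bcabb'
  #5 SA[5]=3  'bcccccaccbcabb'
  #6 SA[6]=13  'cabb'
  #7 SA[7]=8  'caccbcabb'
  #8 SA[8]=11  'cbcabb'
  #9 SA[9]=2  'cbcccccaccbcabb'
  #10 SA[10]=7  'ccaccbcabb'
  #11 SA[11]=10  'ccbcabb'
  #12 SA[12]=1  'ccbcccccaccbcabb'
  #13 SA[13]=6  'cccaccbcabb'
  #14 SA[14]=0  'cccbcccccaccbcabb'
  #15 SA[15]=5  'ccccaccbcabb'
  #16 SA[16]=4  'cccccaccbcabb'

SA = [14, 9, 16, 15, 12, 3, 13, 8, 11, 2, 7, 10, 1, 6, 0, 5, 4]
i: (SA[i-1],SA[i]) lcp shared
  1: (14,9) 1 'a'
  2: (9,16) 0 ''
  3: (16,15) 1 'b'
  4: (15,12) 1 'b'
  5: (12,3) 2 'bc'
  6: (3,13) 0 ''
  7: (13,8) 2 'ca'
  8: (8,11) 1 'c'
  9: (11,2) 3 'cbc'
  10: (2,7) 1 'c'
  11: (7,10) 2 'cc'
  12: (10,1) 4 'ccbc'
  13: (1,6) 2 'cc'
  14: (6,0) 3 'ccc'
  15: (0,5) 3 'ccc'
  16: (5,4) 4 'cccc'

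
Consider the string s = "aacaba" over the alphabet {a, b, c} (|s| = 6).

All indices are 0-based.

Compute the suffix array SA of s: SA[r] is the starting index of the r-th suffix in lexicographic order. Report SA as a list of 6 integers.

rank→(start, suffix):
  0 → (5, 'a')
  1 → (0, 'aacaba')
  2 → (3, 'aba')
  3 → (1, 'acaba')
  4 → (4, 'ba')
  5 → (2, 'caba')

[5, 0, 3, 1, 4, 2]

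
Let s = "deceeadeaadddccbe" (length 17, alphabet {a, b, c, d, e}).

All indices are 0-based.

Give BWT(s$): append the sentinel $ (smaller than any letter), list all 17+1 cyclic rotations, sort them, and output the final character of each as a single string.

rank  rotation            last
    0  $deceeadeaadddccbe  e
    1  aadddccbe$deceeade  e
    2  adddccbe$deceeadea  a
    3  adeaadddccbe$decee  e
    4  be$deceeadeaadddcc  c
    5  cbe$deceeadeaadddc  c
    6  ccbe$deceeadeaaddd  d
    7  ceeadeaadddccbe$de  e
    8  dccbe$deceeadeaadd  d
    9  ddccbe$deceeadeaad  d
   10  dddccbe$deceeadeaa  a
   11  deaadddccbe$deceea  a
   12  deceeadeaadddccbe$  $
   13  e$deceeadeaadddccb  b
   14  eaadddccbe$deceead  d
   15  eadeaadddccbe$dece  e
   16  eceeadeaadddccbe$d  d
   17  eeadeaadddccbe$dec  c

eeaeccdeddaa$bdedc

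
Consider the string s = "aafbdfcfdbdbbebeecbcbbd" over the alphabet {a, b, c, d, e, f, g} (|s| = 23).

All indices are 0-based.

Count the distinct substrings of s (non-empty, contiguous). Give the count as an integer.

253

rank→(start, suffix):
  0 → (0, 'aafbdfcfdbdbbebeecbcbbd')
  1 → (1, 'afbdfcfdbdbbebeecbcbbd')
  2 → (20, 'bbd')
  3 → (11, 'bbebeecbcbbd')
  4 → (18, 'bcbbd')
  5 → (21, 'bd')
  6 → (9, 'bdbbebeecbcbbd')
  7 → (3, 'bdfcfdbdbbebeecbcbbd')
  8 → (12, 'bebeecbcbbd')
  9 → (14, 'beecbcbbd')
  10 → (19, 'cbbd')
  11 → (17, 'cbcbbd')
  12 → (6, 'cfdbdbbebeecbcbbd')
  13 → (22, 'd')
  14 → (10, 'dbbebeecbcbbd')
  15 → (8, 'dbdbbebeecbcbbd')
  16 → (4, 'dfcfdbdbbebeecbcbbd')
  17 → (13, 'ebeecbcbbd')
  18 → (16, 'ecbcbbd')
  19 → (15, 'eecbcbbd')
  20 → (2, 'fbdfcfdbdbbebeecbcbbd')
  21 → (5, 'fcfdbdbbebeecbcbbd')
  22 → (7, 'fdbdbbebeecbcbbd')

SA = [0, 1, 20, 11, 18, 21, 9, 3, 12, 14, 19, 17, 6, 22, 10, 8, 4, 13, 16, 15, 2, 5, 7]
rank  pair      lcp
   1  s[0:],s[1:]  1  'a'
   2  s[1:],s[20:]  0  ''
   3  s[20:],s[11:]  2  'bb'
   4  s[11:],s[18:]  1  'b'
   5  s[18:],s[21:]  1  'b'
   6  s[21:],s[9:]  2  'bd'
   7  s[9:],s[3:]  2  'bd'
   8  s[3:],s[12:]  1  'b'
   9  s[12:],s[14:]  2  'be'
  10  s[14:],s[19:]  0  ''
  11  s[19:],s[17:]  2  'cb'
  12  s[17:],s[6:]  1  'c'
  13  s[6:],s[22:]  0  ''
  14  s[22:],s[10:]  1  'd'
  15  s[10:],s[8:]  2  'db'
  16  s[8:],s[4:]  1  'd'
  17  s[4:],s[13:]  0  ''
  18  s[13:],s[16:]  1  'e'
  19  s[16:],s[15:]  1  'e'
  20  s[15:],s[2:]  0  ''
  21  s[2:],s[5:]  1  'f'
  22  s[5:],s[7:]  1  'f'

n(n+1)/2 = 23·24/2 = 276
Σ LCP = 0 + 1 + 0 + 2 + 1 + 1 + 2 + 2 + 1 + 2 + 0 + 2 + 1 + 0 + 1 + 2 + 1 + 0 + 1 + 1 + 0 + 1 + 1 = 23
distinct = 276 − 23 = 253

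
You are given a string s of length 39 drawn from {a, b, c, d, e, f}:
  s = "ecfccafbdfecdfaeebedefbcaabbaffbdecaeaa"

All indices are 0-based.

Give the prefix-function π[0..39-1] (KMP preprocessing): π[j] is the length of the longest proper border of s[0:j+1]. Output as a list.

[0, 0, 0, 0, 0, 0, 0, 0, 0, 0, 1, 2, 0, 0, 0, 1, 1, 0, 1, 0, 1, 0, 0, 0, 0, 0, 0, 0, 0, 0, 0, 0, 0, 1, 2, 0, 1, 0, 0]

π[0] = 0
j=1 s[j]='c': π[1]=0 (border '')
j=2 s[j]='f': π[2]=0 (border '')
j=3 s[j]='c': π[3]=0 (border '')
j=4 s[j]='c': π[4]=0 (border '')
j=5 s[j]='a': π[5]=0 (border '')
j=6 s[j]='f': π[6]=0 (border '')
j=7 s[j]='b': π[7]=0 (border '')
j=8 s[j]='d': π[8]=0 (border '')
j=9 s[j]='f': π[9]=0 (border '')
j=10 s[j]='e': π[10]=1 (border 'e')
j=11 s[j]='c': π[11]=2 (border 'ec')
j=12 s[j]='d': k: 2→0; π[12]=0 (border '')
j=13 s[j]='f': π[13]=0 (border '')
j=14 s[j]='a': π[14]=0 (border '')
j=15 s[j]='e': π[15]=1 (border 'e')
j=16 s[j]='e': k: 1→0; π[16]=1 (border 'e')
j=17 s[j]='b': k: 1→0; π[17]=0 (border '')
j=18 s[j]='e': π[18]=1 (border 'e')
j=19 s[j]='d': k: 1→0; π[19]=0 (border '')
j=20 s[j]='e': π[20]=1 (border 'e')
j=21 s[j]='f': k: 1→0; π[21]=0 (border '')
j=22 s[j]='b': π[22]=0 (border '')
j=23 s[j]='c': π[23]=0 (border '')
j=24 s[j]='a': π[24]=0 (border '')
j=25 s[j]='a': π[25]=0 (border '')
j=26 s[j]='b': π[26]=0 (border '')
j=27 s[j]='b': π[27]=0 (border '')
j=28 s[j]='a': π[28]=0 (border '')
j=29 s[j]='f': π[29]=0 (border '')
j=30 s[j]='f': π[30]=0 (border '')
j=31 s[j]='b': π[31]=0 (border '')
j=32 s[j]='d': π[32]=0 (border '')
j=33 s[j]='e': π[33]=1 (border 'e')
j=34 s[j]='c': π[34]=2 (border 'ec')
j=35 s[j]='a': k: 2→0; π[35]=0 (border '')
j=36 s[j]='e': π[36]=1 (border 'e')
j=37 s[j]='a': k: 1→0; π[37]=0 (border '')
j=38 s[j]='a': π[38]=0 (border '')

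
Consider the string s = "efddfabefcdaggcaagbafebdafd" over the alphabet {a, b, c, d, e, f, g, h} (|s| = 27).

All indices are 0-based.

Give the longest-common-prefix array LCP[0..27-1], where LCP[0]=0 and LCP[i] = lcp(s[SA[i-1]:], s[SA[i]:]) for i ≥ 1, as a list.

rank→(start, suffix):
  0 → (15, 'aagbafebdafd')
  1 → (5, 'abefcdaggcaagbafebdafd')
  2 → (24, 'afd')
  3 → (19, 'afebdafd')
  4 → (16, 'agbafebdafd')
  5 → (11, 'aggcaagbafebdafd')
  6 → (18, 'bafebdafd')
  7 → (22, 'bdafd')
  8 → (6, 'befcdaggcaagbafebdafd')
  9 → (14, 'caagbafebdafd')
  10 → (9, 'cdaggcaagbafebdafd')
  11 → (26, 'd')
  12 → (23, 'dafd')
  13 → (10, 'daggcaagbafebdafd')
  14 → (2, 'ddfabefcdaggcaagbafebdafd')
  15 → (3, 'dfabefcdaggcaagbafebdafd')
  16 → (21, 'ebdafd')
  17 → (7, 'efcdaggcaagbafebdafd')
  18 → (0, 'efddfabefcdaggcaagbafebdafd')
  19 → (4, 'fabefcdaggcaagbafebdafd')
  20 → (8, 'fcdaggcaagbafebdafd')
  21 → (25, 'fd')
  22 → (1, 'fddfabefcdaggcaagbafebdafd')
  23 → (20, 'febdafd')
  24 → (17, 'gbafebdafd')
  25 → (13, 'gcaagbafebdafd')
  26 → (12, 'ggcaagbafebdafd')

SA = [15, 5, 24, 19, 16, 11, 18, 22, 6, 14, 9, 26, 23, 10, 2, 3, 21, 7, 0, 4, 8, 25, 1, 20, 17, 13, 12]
rank  pair      lcp
   1  s[15:],s[5:]  1  'a'
   2  s[5:],s[24:]  1  'a'
   3  s[24:],s[19:]  2  'af'
   4  s[19:],s[16:]  1  'a'
   5  s[16:],s[11:]  2  'ag'
   6  s[11:],s[18:]  0  ''
   7  s[18:],s[22:]  1  'b'
   8  s[22:],s[6:]  1  'b'
   9  s[6:],s[14:]  0  ''
  10  s[14:],s[9:]  1  'c'
  11  s[9:],s[26:]  0  ''
  12  s[26:],s[23:]  1  'd'
  13  s[23:],s[10:]  2  'da'
  14  s[10:],s[2:]  1  'd'
  15  s[2:],s[3:]  1  'd'
  16  s[3:],s[21:]  0  ''
  17  s[21:],s[7:]  1  'e'
  18  s[7:],s[0:]  2  'ef'
  19  s[0:],s[4:]  0  ''
  20  s[4:],s[8:]  1  'f'
  21  s[8:],s[25:]  1  'f'
  22  s[25:],s[1:]  2  'fd'
  23  s[1:],s[20:]  1  'f'
  24  s[20:],s[17:]  0  ''
  25  s[17:],s[13:]  1  'g'
  26  s[13:],s[12:]  1  'g'

[0, 1, 1, 2, 1, 2, 0, 1, 1, 0, 1, 0, 1, 2, 1, 1, 0, 1, 2, 0, 1, 1, 2, 1, 0, 1, 1]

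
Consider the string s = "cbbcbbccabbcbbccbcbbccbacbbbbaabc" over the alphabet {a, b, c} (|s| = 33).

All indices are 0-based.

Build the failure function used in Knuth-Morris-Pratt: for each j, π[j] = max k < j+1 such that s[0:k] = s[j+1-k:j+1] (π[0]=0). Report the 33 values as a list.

π[0] = 0
j=1 s[j]='b': π[1]=0 (border '')
j=2 s[j]='b': π[2]=0 (border '')
j=3 s[j]='c': π[3]=1 (border 'c')
j=4 s[j]='b': π[4]=2 (border 'cb')
j=5 s[j]='b': π[5]=3 (border 'cbb')
j=6 s[j]='c': π[6]=4 (border 'cbbc')
j=7 s[j]='c': k: 4→1→0; π[7]=1 (border 'c')
j=8 s[j]='a': k: 1→0; π[8]=0 (border '')
j=9 s[j]='b': π[9]=0 (border '')
j=10 s[j]='b': π[10]=0 (border '')
j=11 s[j]='c': π[11]=1 (border 'c')
j=12 s[j]='b': π[12]=2 (border 'cb')
j=13 s[j]='b': π[13]=3 (border 'cbb')
j=14 s[j]='c': π[14]=4 (border 'cbbc')
j=15 s[j]='c': k: 4→1→0; π[15]=1 (border 'c')
j=16 s[j]='b': π[16]=2 (border 'cb')
j=17 s[j]='c': k: 2→0; π[17]=1 (border 'c')
j=18 s[j]='b': π[18]=2 (border 'cb')
j=19 s[j]='b': π[19]=3 (border 'cbb')
j=20 s[j]='c': π[20]=4 (border 'cbbc')
j=21 s[j]='c': k: 4→1→0; π[21]=1 (border 'c')
j=22 s[j]='b': π[22]=2 (border 'cb')
j=23 s[j]='a': k: 2→0; π[23]=0 (border '')
j=24 s[j]='c': π[24]=1 (border 'c')
j=25 s[j]='b': π[25]=2 (border 'cb')
j=26 s[j]='b': π[26]=3 (border 'cbb')
j=27 s[j]='b': k: 3→0; π[27]=0 (border '')
j=28 s[j]='b': π[28]=0 (border '')
j=29 s[j]='a': π[29]=0 (border '')
j=30 s[j]='a': π[30]=0 (border '')
j=31 s[j]='b': π[31]=0 (border '')
j=32 s[j]='c': π[32]=1 (border 'c')

[0, 0, 0, 1, 2, 3, 4, 1, 0, 0, 0, 1, 2, 3, 4, 1, 2, 1, 2, 3, 4, 1, 2, 0, 1, 2, 3, 0, 0, 0, 0, 0, 1]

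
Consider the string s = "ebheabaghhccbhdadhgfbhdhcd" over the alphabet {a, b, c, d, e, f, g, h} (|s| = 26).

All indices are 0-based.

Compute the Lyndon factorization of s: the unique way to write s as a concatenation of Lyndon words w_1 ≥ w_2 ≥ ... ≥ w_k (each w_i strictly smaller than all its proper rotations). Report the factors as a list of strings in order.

emit factor 1: 'e' (i=0, period=1)
emit factor 2: 'bhe' (i=1, period=3)
emit factor 3: 'abaghhccbhdadhgfbhdhcd' (i=4, period=22)

["e", "bhe", "abaghhccbhdadhgfbhdhcd"]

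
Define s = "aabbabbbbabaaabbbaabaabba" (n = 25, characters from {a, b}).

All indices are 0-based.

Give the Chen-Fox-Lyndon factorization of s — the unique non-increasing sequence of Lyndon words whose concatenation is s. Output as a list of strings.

["aabbabbbbab", "aaabbbaabaabb", "a"]

emit factor 1: 'aabbabbbbab' (i=0, period=11)
emit factor 2: 'aaabbbaabaabb' (i=11, period=13)
emit factor 3: 'a' (i=24, period=1)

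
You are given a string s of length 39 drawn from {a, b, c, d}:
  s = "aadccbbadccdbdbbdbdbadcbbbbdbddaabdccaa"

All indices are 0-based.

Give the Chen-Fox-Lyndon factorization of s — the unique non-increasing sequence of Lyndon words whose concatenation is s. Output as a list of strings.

["aadccbbadccdbdbbdbdbadcbbbbdbdd", "aabdcc", "a", "a"]

emit factor 1: 'aadccbbadccdbdbbdbdbadcbbbbdbdd' (i=0, period=31)
emit factor 2: 'aabdcc' (i=31, period=6)
emit factor 3: 'a' (i=37, period=1)
emit factor 4: 'a' (i=38, period=1)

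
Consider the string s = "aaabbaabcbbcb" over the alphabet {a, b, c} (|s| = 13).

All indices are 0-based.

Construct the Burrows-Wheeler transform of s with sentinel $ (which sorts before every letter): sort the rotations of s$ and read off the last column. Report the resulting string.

rank  rotation        last
    0  $aaabbaabcbbcb  b
    1  aaabbaabcbbcb$  $
    2  aabbaabcbbcb$a  a
    3  aabcbbcb$aaabb  b
    4  abbaabcbbcb$aa  a
    5  abcbbcb$aaabba  a
    6  b$aaabbaabcbbc  c
    7  baabcbbcb$aaab  b
    8  bbaabcbbcb$aaa  a
    9  bbcb$aaabbaabc  c
   10  bcb$aaabbaabcb  b
   11  bcbbcb$aaabbaa  a
   12  cb$aaabbaabcbb  b
   13  cbbcb$aaabbaab  b

b$abaacbacbabb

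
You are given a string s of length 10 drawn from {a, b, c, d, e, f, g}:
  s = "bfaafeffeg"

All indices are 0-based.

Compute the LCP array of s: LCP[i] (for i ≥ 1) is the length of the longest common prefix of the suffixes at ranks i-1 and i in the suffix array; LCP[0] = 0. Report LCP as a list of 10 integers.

rank | idx | suffix
   0 |   2 | aafeffeg
   1 |   3 | afeffeg
   2 |   0 | bfaafeffeg
   3 |   5 | effeg
   4 |   8 | eg
   5 |   1 | faafeffeg
   6 |   4 | feffeg
   7 |   7 | feg
   8 |   6 | ffeg
   9 |   9 | g

SA = [2, 3, 0, 5, 8, 1, 4, 7, 6, 9]
rank  pair      lcp
   1  s[2:],s[3:]  1  'a'
   2  s[3:],s[0:]  0  ''
   3  s[0:],s[5:]  0  ''
   4  s[5:],s[8:]  1  'e'
   5  s[8:],s[1:]  0  ''
   6  s[1:],s[4:]  1  'f'
   7  s[4:],s[7:]  2  'fe'
   8  s[7:],s[6:]  1  'f'
   9  s[6:],s[9:]  0  ''

[0, 1, 0, 0, 1, 0, 1, 2, 1, 0]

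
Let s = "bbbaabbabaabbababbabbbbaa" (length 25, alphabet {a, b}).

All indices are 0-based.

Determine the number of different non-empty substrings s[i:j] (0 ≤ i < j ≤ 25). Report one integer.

rank→(start, suffix):
  0 → (24, 'a')
  1 → (23, 'aa')
  2 → (3, 'aabbabaabbababbabbbbaa')
  3 → (9, 'aabbababbabbbbaa')
  4 → (7, 'abaabbababbabbbbaa')
  5 → (13, 'ababbabbbbaa')
  6 → (4, 'abbabaabbababbabbbbaa')
  7 → (10, 'abbababbabbbbaa')
  8 → (15, 'abbabbbbaa')
  9 → (18, 'abbbbaa')
  10 → (22, 'baa')
  11 → (2, 'baabbabaabbababbabbbbaa')
  12 → (8, 'baabbababbabbbbaa')
  13 → (6, 'babaabbababbabbbbaa')
  14 → (12, 'bababbabbbbaa')
  15 → (14, 'babbabbbbaa')
  16 → (17, 'babbbbaa')
  17 → (21, 'bbaa')
  18 → (1, 'bbaabbabaabbababbabbbbaa')
  19 → (5, 'bbabaabbababbabbbbaa')
  20 → (11, 'bbababbabbbbaa')
  21 → (16, 'bbabbbbaa')
  22 → (20, 'bbbaa')
  23 → (0, 'bbbaabbabaabbababbabbbbaa')
  24 → (19, 'bbbbaa')

SA = [24, 23, 3, 9, 7, 13, 4, 10, 15, 18, 22, 2, 8, 6, 12, 14, 17, 21, 1, 5, 11, 16, 20, 0, 19]
[i] adj suffixes → lcp
  [1] 24/23 → 1 ('a')
  [2] 23/3 → 2 ('aa')
  [3] 3/9 → 7 ('aabbaba')
  [4] 9/7 → 1 ('a')
  [5] 7/13 → 3 ('aba')
  [6] 13/4 → 2 ('ab')
  [7] 4/10 → 6 ('abbaba')
  [8] 10/15 → 5 ('abbab')
  [9] 15/18 → 3 ('abb')
  [10] 18/22 → 0 ('')
  [11] 22/2 → 3 ('baa')
  [12] 2/8 → 8 ('baabbaba')
  [13] 8/6 → 2 ('ba')
  [14] 6/12 → 4 ('baba')
  [15] 12/14 → 3 ('bab')
  [16] 14/17 → 4 ('babb')
  [17] 17/21 → 1 ('b')
  [18] 21/1 → 4 ('bbaa')
  [19] 1/5 → 3 ('bba')
  [20] 5/11 → 5 ('bbaba')
  [21] 11/16 → 4 ('bbab')
  [22] 16/20 → 2 ('bb')
  [23] 20/0 → 5 ('bbbaa')
  [24] 0/19 → 3 ('bbb')

n(n+1)/2 = 25·26/2 = 325
Σ LCP = 0 + 1 + 2 + 7 + 1 + 3 + 2 + 6 + 5 + 3 + 0 + 3 + 8 + 2 + 4 + 3 + 4 + 1 + 4 + 3 + 5 + 4 + 2 + 5 + 3 = 81
distinct = 325 − 81 = 244

244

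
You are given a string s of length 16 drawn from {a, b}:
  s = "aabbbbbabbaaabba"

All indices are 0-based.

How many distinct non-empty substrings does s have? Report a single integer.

101

rank | idx | suffix
   0 |  15 | a
   1 |  10 | aaabba
   2 |  11 | aabba
   3 |   0 | aabbbbbabbaaabba
   4 |  12 | abba
   5 |   7 | abbaaabba
   6 |   1 | abbbbbabbaaabba
   7 |  14 | ba
   8 |   9 | baaabba
   9 |   6 | babbaaabba
  10 |  13 | bba
  11 |   8 | bbaaabba
  12 |   5 | bbabbaaabba
  13 |   4 | bbbabbaaabba
  14 |   3 | bbbbabbaaabba
  15 |   2 | bbbbbabbaaabba

SA = [15, 10, 11, 0, 12, 7, 1, 14, 9, 6, 13, 8, 5, 4, 3, 2]
i: (SA[i-1],SA[i]) lcp shared
  1: (15,10) 1 'a'
  2: (10,11) 2 'aa'
  3: (11,0) 4 'aabb'
  4: (0,12) 1 'a'
  5: (12,7) 4 'abba'
  6: (7,1) 3 'abb'
  7: (1,14) 0 ''
  8: (14,9) 2 'ba'
  9: (9,6) 2 'ba'
  10: (6,13) 1 'b'
  11: (13,8) 3 'bba'
  12: (8,5) 3 'bba'
  13: (5,4) 2 'bb'
  14: (4,3) 3 'bbb'
  15: (3,2) 4 'bbbb'

n(n+1)/2 = 16·17/2 = 136
Σ LCP = 0 + 1 + 2 + 4 + 1 + 4 + 3 + 0 + 2 + 2 + 1 + 3 + 3 + 2 + 3 + 4 = 35
distinct = 136 − 35 = 101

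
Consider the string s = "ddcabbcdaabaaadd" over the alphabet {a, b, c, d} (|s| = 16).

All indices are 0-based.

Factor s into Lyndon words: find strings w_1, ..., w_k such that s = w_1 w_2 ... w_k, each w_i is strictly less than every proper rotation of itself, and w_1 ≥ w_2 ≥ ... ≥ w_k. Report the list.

["d", "d", "c", "abbcd", "aab", "aaadd"]

emit factor 1: 'd' (i=0, period=1)
emit factor 2: 'd' (i=1, period=1)
emit factor 3: 'c' (i=2, period=1)
emit factor 4: 'abbcd' (i=3, period=5)
emit factor 5: 'aab' (i=8, period=3)
emit factor 6: 'aaadd' (i=11, period=5)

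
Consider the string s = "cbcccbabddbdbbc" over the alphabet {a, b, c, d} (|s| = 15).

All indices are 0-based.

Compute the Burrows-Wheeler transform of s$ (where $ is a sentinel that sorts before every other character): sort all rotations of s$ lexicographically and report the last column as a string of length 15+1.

cbcdbcdabc$cbbdb

rank  rotation          last
    0  $cbcccbabddbdbbc  c
    1  abddbdbbc$cbcccb  b
    2  babddbdbbc$cbccc  c
    3  bbc$cbcccbabddbd  d
    4  bc$cbcccbabddbdb  b
    5  bcccbabddbdbbc$c  c
    6  bdbbc$cbcccbabdd  d
    7  bddbdbbc$cbcccba  a
    8  c$cbcccbabddbdbb  b
    9  cbabddbdbbc$cbcc  c
   10  cbcccbabddbdbbc$  $
   11  ccbabddbdbbc$cbc  c
   12  cccbabddbdbbc$cb  b
   13  dbbc$cbcccbabddb  b
   14  dbdbbc$cbcccbabd  d
   15  ddbdbbc$cbcccbab  b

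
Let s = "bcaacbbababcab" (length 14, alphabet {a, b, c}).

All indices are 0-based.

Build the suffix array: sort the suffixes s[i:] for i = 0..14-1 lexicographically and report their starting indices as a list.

rank→(start, suffix):
  0 → (2, 'aacbbababcab')
  1 → (12, 'ab')
  2 → (7, 'ababcab')
  3 → (9, 'abcab')
  4 → (3, 'acbbababcab')
  5 → (13, 'b')
  6 → (6, 'bababcab')
  7 → (8, 'babcab')
  8 → (5, 'bbababcab')
  9 → (0, 'bcaacbbababcab')
  10 → (10, 'bcab')
  11 → (1, 'caacbbababcab')
  12 → (11, 'cab')
  13 → (4, 'cbbababcab')

[2, 12, 7, 9, 3, 13, 6, 8, 5, 0, 10, 1, 11, 4]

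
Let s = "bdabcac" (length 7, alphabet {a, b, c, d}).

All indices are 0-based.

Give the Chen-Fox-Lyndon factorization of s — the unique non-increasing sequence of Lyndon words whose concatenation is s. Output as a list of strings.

emit factor 1: 'bd' (i=0, period=2)
emit factor 2: 'abcac' (i=2, period=5)

["bd", "abcac"]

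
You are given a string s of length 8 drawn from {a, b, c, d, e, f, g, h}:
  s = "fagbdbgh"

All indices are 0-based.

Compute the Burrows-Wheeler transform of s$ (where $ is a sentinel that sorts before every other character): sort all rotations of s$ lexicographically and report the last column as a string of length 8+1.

rank  rotation   last
    0  $fagbdbgh  h
    1  agbdbgh$f  f
    2  bdbgh$fag  g
    3  bgh$fagbd  d
    4  dbgh$fagb  b
    5  fagbdbgh$  $
    6  gbdbgh$fa  a
    7  gh$fagbdb  b
    8  h$fagbdbg  g

hfgdb$abg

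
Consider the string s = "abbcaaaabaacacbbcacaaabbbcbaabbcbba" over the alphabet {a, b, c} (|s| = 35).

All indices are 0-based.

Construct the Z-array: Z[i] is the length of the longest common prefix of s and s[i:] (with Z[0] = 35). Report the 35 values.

[35, 0, 0, 0, 1, 1, 1, 2, 0, 1, 1, 0, 1, 0, 0, 0, 0, 1, 0, 1, 1, 3, 0, 0, 0, 0, 0, 1, 4, 0, 0, 0, 0, 0, 1]

Z[0]=35
i=1: fresh scan; Z[1]=0
i=2: fresh scan; Z[2]=0
i=3: fresh scan; Z[3]=0
i=4: fresh scan; Z[4]=1 grow→box=[4,5)
i=5: fresh scan; Z[5]=1 grow→box=[5,6)
i=6: fresh scan; Z[6]=1 grow→box=[6,7)
i=7: fresh scan; Z[7]=2 grow→box=[7,9)
i=8: min(r-i=1, Z[1]=0)=0; Z[8]=0
i=9: fresh scan; Z[9]=1 grow→box=[9,10)
i=10: fresh scan; Z[10]=1 grow→box=[10,11)
i=11: fresh scan; Z[11]=0
i=12: fresh scan; Z[12]=1 grow→box=[12,13)
i=13: fresh scan; Z[13]=0
i=14: fresh scan; Z[14]=0
i=15: fresh scan; Z[15]=0
i=16: fresh scan; Z[16]=0
i=17: fresh scan; Z[17]=1 grow→box=[17,18)
i=18: fresh scan; Z[18]=0
i=19: fresh scan; Z[19]=1 grow→box=[19,20)
i=20: fresh scan; Z[20]=1 grow→box=[20,21)
i=21: fresh scan; Z[21]=3 grow→box=[21,24)
i=22: min(r-i=2, Z[1]=0)=0; Z[22]=0
i=23: min(r-i=1, Z[2]=0)=0; Z[23]=0
i=24: fresh scan; Z[24]=0
i=25: fresh scan; Z[25]=0
i=26: fresh scan; Z[26]=0
i=27: fresh scan; Z[27]=1 grow→box=[27,28)
i=28: fresh scan; Z[28]=4 grow→box=[28,32)
i=29: min(r-i=3, Z[1]=0)=0; Z[29]=0
i=30: min(r-i=2, Z[2]=0)=0; Z[30]=0
i=31: min(r-i=1, Z[3]=0)=0; Z[31]=0
i=32: fresh scan; Z[32]=0
i=33: fresh scan; Z[33]=0
i=34: fresh scan; Z[34]=1 grow→box=[34,35)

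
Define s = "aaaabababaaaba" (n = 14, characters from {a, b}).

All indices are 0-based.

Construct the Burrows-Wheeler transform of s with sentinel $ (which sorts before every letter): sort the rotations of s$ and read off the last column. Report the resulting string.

ab$baaaabbaaaaa

rank  rotation         last
    0  $aaaabababaaaba  a
    1  a$aaaabababaaab  b
    2  aaaabababaaaba$  $
    3  aaaba$aaaababab  b
    4  aaabababaaaba$a  a
    5  aaba$aaaabababa  a
    6  aabababaaaba$aa  a
    7  aba$aaaabababaa  a
    8  abaaaba$aaaabab  b
    9  ababaaaba$aaaab  b
   10  abababaaaba$aaa  a
   11  ba$aaaabababaaa  a
   12  baaaba$aaaababa  a
   13  babaaaba$aaaaba  a
   14  bababaaaba$aaaa  a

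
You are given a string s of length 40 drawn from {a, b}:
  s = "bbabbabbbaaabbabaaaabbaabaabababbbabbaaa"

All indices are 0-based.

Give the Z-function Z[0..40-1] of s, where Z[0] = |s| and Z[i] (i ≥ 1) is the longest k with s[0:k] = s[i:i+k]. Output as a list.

Z[0]=40
i=1: i≥r, start 0; Z[1]=1 extend→box=[1,2)
i=2: i≥r, start 0; Z[2]=0
i=3: i≥r, start 0; Z[3]=5 extend→box=[3,8)
i=4: min(r-i=4, Z[1]=1)=1; Z[4]=1
i=5: min(r-i=3, Z[2]=0)=0; Z[5]=0
i=6: min(r-i=2, Z[3]=5)=2; Z[6]=2
i=7: min(r-i=1, Z[4]=1)=1; Z[7]=3 extend→box=[7,10)
i=8: min(r-i=2, Z[1]=1)=1; Z[8]=1
i=9: min(r-i=1, Z[2]=0)=0; Z[9]=0
i=10: i≥r, start 0; Z[10]=0
i=11: i≥r, start 0; Z[11]=0
i=12: i≥r, start 0; Z[12]=4 extend→box=[12,16)
i=13: min(r-i=3, Z[1]=1)=1; Z[13]=1
i=14: min(r-i=2, Z[2]=0)=0; Z[14]=0
i=15: min(r-i=1, Z[3]=5)=1; Z[15]=1
i=16: i≥r, start 0; Z[16]=0
i=17: i≥r, start 0; Z[17]=0
i=18: i≥r, start 0; Z[18]=0
i=19: i≥r, start 0; Z[19]=0
i=20: i≥r, start 0; Z[20]=3 extend→box=[20,23)
i=21: min(r-i=2, Z[1]=1)=1; Z[21]=1
i=22: min(r-i=1, Z[2]=0)=0; Z[22]=0
i=23: i≥r, start 0; Z[23]=0
i=24: i≥r, start 0; Z[24]=1 extend→box=[24,25)
i=25: i≥r, start 0; Z[25]=0
i=26: i≥r, start 0; Z[26]=0
i=27: i≥r, start 0; Z[27]=1 extend→box=[27,28)
i=28: i≥r, start 0; Z[28]=0
i=29: i≥r, start 0; Z[29]=1 extend→box=[29,30)
i=30: i≥r, start 0; Z[30]=0
i=31: i≥r, start 0; Z[31]=2 extend→box=[31,33)
i=32: min(r-i=1, Z[1]=1)=1; Z[32]=6 extend→box=[32,38)
i=33: min(r-i=5, Z[1]=1)=1; Z[33]=1
i=34: min(r-i=4, Z[2]=0)=0; Z[34]=0
i=35: min(r-i=3, Z[3]=5)=3; Z[35]=3
i=36: min(r-i=2, Z[4]=1)=1; Z[36]=1
i=37: min(r-i=1, Z[5]=0)=0; Z[37]=0
i=38: i≥r, start 0; Z[38]=0
i=39: i≥r, start 0; Z[39]=0

[40, 1, 0, 5, 1, 0, 2, 3, 1, 0, 0, 0, 4, 1, 0, 1, 0, 0, 0, 0, 3, 1, 0, 0, 1, 0, 0, 1, 0, 1, 0, 2, 6, 1, 0, 3, 1, 0, 0, 0]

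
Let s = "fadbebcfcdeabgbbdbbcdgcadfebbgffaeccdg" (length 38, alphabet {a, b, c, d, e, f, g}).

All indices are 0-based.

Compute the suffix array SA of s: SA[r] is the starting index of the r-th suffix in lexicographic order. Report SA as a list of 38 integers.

rank | idx | suffix
   0 |  11 | abgbbdbbcdgcadfebbgffaeccdg
   1 |   1 | adbebcfcdeabgbbdbbcdgcadfebbgffaeccdg
   2 |  23 | adfebbgffaeccdg
   3 |  32 | aeccdg
   4 |  17 | bbcdgcadfebbgffaeccdg
   5 |  14 | bbdbbcdgcadfebbgffaeccdg
   6 |  27 | bbgffaeccdg
   7 |  18 | bcdgcadfebbgffaeccdg
   8 |   5 | bcfcdeabgbbdbbcdgcadfebbgffaeccdg
   9 |  15 | bdbbcdgcadfebbgffaeccdg
  10 |   3 | bebcfcdeabgbbdbbcdgcadfebbgffaeccdg
  11 |  12 | bgbbdbbcdgcadfebbgffaeccdg
  12 |  28 | bgffaeccdg
  13 |  22 | cadfebbgffaeccdg
  14 |  34 | ccdg
  15 |   8 | cdeabgbbdbbcdgcadfebbgffaeccdg
  16 |  35 | cdg
  17 |  19 | cdgcadfebbgffaeccdg
  18 |   6 | cfcdeabgbbdbbcdgcadfebbgffaeccdg
  19 |  16 | dbbcdgcadfebbgffaeccdg
  20 |   2 | dbebcfcdeabgbbdbbcdgcadfebbgffaeccdg
  21 |   9 | deabgbbdbbcdgcadfebbgffaeccdg
  22 |  24 | dfebbgffaeccdg
  23 |  36 | dg
  24 |  20 | dgcadfebbgffaeccdg
  25 |  10 | eabgbbdbbcdgcadfebbgffaeccdg
  26 |  26 | ebbgffaeccdg
  27 |   4 | ebcfcdeabgbbdbbcdgcadfebbgffaeccdg
  28 |  33 | eccdg
  29 |   0 | fadbebcfcdeabgbbdbbcdgcadfebbgffaeccdg
  30 |  31 | faeccdg
  31 |   7 | fcdeabgbbdbbcdgcadfebbgffaeccdg
  32 |  25 | febbgffaeccdg
  33 |  30 | ffaeccdg
  34 |  37 | g
  35 |  13 | gbbdbbcdgcadfebbgffaeccdg
  36 |  21 | gcadfebbgffaeccdg
  37 |  29 | gffaeccdg

[11, 1, 23, 32, 17, 14, 27, 18, 5, 15, 3, 12, 28, 22, 34, 8, 35, 19, 6, 16, 2, 9, 24, 36, 20, 10, 26, 4, 33, 0, 31, 7, 25, 30, 37, 13, 21, 29]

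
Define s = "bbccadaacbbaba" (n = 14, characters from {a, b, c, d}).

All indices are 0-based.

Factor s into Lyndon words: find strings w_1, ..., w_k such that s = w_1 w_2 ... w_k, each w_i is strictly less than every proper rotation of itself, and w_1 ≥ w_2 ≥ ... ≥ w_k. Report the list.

["bbcc", "ad", "aacbbab", "a"]

emit factor 1: 'bbcc' (i=0, period=4)
emit factor 2: 'ad' (i=4, period=2)
emit factor 3: 'aacbbab' (i=6, period=7)
emit factor 4: 'a' (i=13, period=1)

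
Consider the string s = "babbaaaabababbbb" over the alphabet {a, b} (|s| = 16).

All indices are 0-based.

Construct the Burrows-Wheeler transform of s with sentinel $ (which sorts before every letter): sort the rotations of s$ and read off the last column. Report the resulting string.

bbaaabbbbba$ababa

rank  rotation           last
    0  $babbaaaabababbbb  b
    1  aaaabababbbb$babb  b
    2  aaabababbbb$babba  a
    3  aabababbbb$babbaa  a
    4  abababbbb$babbaaa  a
    5  ababbbb$babbaaaab  b
    6  abbaaaabababbbb$b  b
    7  abbbb$babbaaaabab  b
    8  b$babbaaaabababbb  b
    9  baaaabababbbb$bab  b
   10  bababbbb$babbaaaa  a
   11  babbaaaabababbbb$  $
   12  babbbb$babbaaaaba  a
   13  bb$babbaaaabababb  b
   14  bbaaaabababbbb$ba  a
   15  bbb$babbaaaababab  b
   16  bbbb$babbaaaababa  a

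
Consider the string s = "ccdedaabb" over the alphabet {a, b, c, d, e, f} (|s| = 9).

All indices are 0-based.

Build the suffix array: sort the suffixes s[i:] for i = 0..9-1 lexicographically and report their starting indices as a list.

[5, 6, 8, 7, 0, 1, 4, 2, 3]

sorted suffixes:
  #0 SA[0]=5  'aabb'
  #1 SA[1]=6  'abb'
  #2 SA[2]=8  'b'
  #3 SA[3]=7  'bb'
  #4 SA[4]=0  'ccdedaabb'
  #5 SA[5]=1  'cdedaabb'
  #6 SA[6]=4  'daabb'
  #7 SA[7]=2  'dedaabb'
  #8 SA[8]=3  'edaabb'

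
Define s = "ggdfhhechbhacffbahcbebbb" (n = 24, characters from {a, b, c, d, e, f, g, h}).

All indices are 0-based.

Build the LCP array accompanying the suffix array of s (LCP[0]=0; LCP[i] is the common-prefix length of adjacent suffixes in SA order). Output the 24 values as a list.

rank | idx | suffix
   0 |  11 | acffbahcbebbb
   1 |  16 | ahcbebbb
   2 |  23 | b
   3 |  15 | bahcbebbb
   4 |  22 | bb
   5 |  21 | bbb
   6 |  19 | bebbb
   7 |   9 | bhacffbahcbebbb
   8 |  18 | cbebbb
   9 |  12 | cffbahcbebbb
  10 |   7 | chbhacffbahcbebbb
  11 |   2 | dfhhechbhacffbahcbebbb
  12 |  20 | ebbb
  13 |   6 | echbhacffbahcbebbb
  14 |  14 | fbahcbebbb
  15 |  13 | ffbahcbebbb
  16 |   3 | fhhechbhacffbahcbebbb
  17 |   1 | gdfhhechbhacffbahcbebbb
  18 |   0 | ggdfhhechbhacffbahcbebbb
  19 |  10 | hacffbahcbebbb
  20 |   8 | hbhacffbahcbebbb
  21 |  17 | hcbebbb
  22 |   5 | hechbhacffbahcbebbb
  23 |   4 | hhechbhacffbahcbebbb

SA = [11, 16, 23, 15, 22, 21, 19, 9, 18, 12, 7, 2, 20, 6, 14, 13, 3, 1, 0, 10, 8, 17, 5, 4]
i: (SA[i-1],SA[i]) lcp shared
  1: (11,16) 1 'a'
  2: (16,23) 0 ''
  3: (23,15) 1 'b'
  4: (15,22) 1 'b'
  5: (22,21) 2 'bb'
  6: (21,19) 1 'b'
  7: (19,9) 1 'b'
  8: (9,18) 0 ''
  9: (18,12) 1 'c'
  10: (12,7) 1 'c'
  11: (7,2) 0 ''
  12: (2,20) 0 ''
  13: (20,6) 1 'e'
  14: (6,14) 0 ''
  15: (14,13) 1 'f'
  16: (13,3) 1 'f'
  17: (3,1) 0 ''
  18: (1,0) 1 'g'
  19: (0,10) 0 ''
  20: (10,8) 1 'h'
  21: (8,17) 1 'h'
  22: (17,5) 1 'h'
  23: (5,4) 1 'h'

[0, 1, 0, 1, 1, 2, 1, 1, 0, 1, 1, 0, 0, 1, 0, 1, 1, 0, 1, 0, 1, 1, 1, 1]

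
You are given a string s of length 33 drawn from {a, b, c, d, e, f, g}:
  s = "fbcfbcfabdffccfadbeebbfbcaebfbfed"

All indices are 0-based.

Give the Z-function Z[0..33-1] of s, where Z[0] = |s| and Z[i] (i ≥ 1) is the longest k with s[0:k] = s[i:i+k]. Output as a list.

Z[0]=33
i=1: i≥r, start 0; Z[1]=0
i=2: i≥r, start 0; Z[2]=0
i=3: i≥r, start 0; Z[3]=4 scan→box=[3,7)
i=4: min(r-i=3, Z[1]=0)=0; Z[4]=0
i=5: min(r-i=2, Z[2]=0)=0; Z[5]=0
i=6: min(r-i=1, Z[3]=4)=1; Z[6]=1
i=7: i≥r, start 0; Z[7]=0
i=8: i≥r, start 0; Z[8]=0
i=9: i≥r, start 0; Z[9]=0
i=10: i≥r, start 0; Z[10]=1 scan→box=[10,11)
i=11: i≥r, start 0; Z[11]=1 scan→box=[11,12)
i=12: i≥r, start 0; Z[12]=0
i=13: i≥r, start 0; Z[13]=0
i=14: i≥r, start 0; Z[14]=1 scan→box=[14,15)
i=15: i≥r, start 0; Z[15]=0
i=16: i≥r, start 0; Z[16]=0
i=17: i≥r, start 0; Z[17]=0
i=18: i≥r, start 0; Z[18]=0
i=19: i≥r, start 0; Z[19]=0
i=20: i≥r, start 0; Z[20]=0
i=21: i≥r, start 0; Z[21]=0
i=22: i≥r, start 0; Z[22]=3 scan→box=[22,25)
i=23: min(r-i=2, Z[1]=0)=0; Z[23]=0
i=24: min(r-i=1, Z[2]=0)=0; Z[24]=0
i=25: i≥r, start 0; Z[25]=0
i=26: i≥r, start 0; Z[26]=0
i=27: i≥r, start 0; Z[27]=0
i=28: i≥r, start 0; Z[28]=2 scan→box=[28,30)
i=29: min(r-i=1, Z[1]=0)=0; Z[29]=0
i=30: i≥r, start 0; Z[30]=1 scan→box=[30,31)
i=31: i≥r, start 0; Z[31]=0
i=32: i≥r, start 0; Z[32]=0

[33, 0, 0, 4, 0, 0, 1, 0, 0, 0, 1, 1, 0, 0, 1, 0, 0, 0, 0, 0, 0, 0, 3, 0, 0, 0, 0, 0, 2, 0, 1, 0, 0]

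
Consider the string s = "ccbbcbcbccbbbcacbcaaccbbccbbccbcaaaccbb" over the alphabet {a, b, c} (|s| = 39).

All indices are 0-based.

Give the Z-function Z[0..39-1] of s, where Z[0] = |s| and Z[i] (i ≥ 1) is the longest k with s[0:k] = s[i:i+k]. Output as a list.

Z[0]=39
i=1: i≥r, start 0; Z[1]=1 scan→box=[1,2)
i=2: i≥r, start 0; Z[2]=0
i=3: i≥r, start 0; Z[3]=0
i=4: i≥r, start 0; Z[4]=1 scan→box=[4,5)
i=5: i≥r, start 0; Z[5]=0
i=6: i≥r, start 0; Z[6]=1 scan→box=[6,7)
i=7: i≥r, start 0; Z[7]=0
i=8: i≥r, start 0; Z[8]=4 scan→box=[8,12)
i=9: min(r-i=3, Z[1]=1)=1; Z[9]=1
i=10: min(r-i=2, Z[2]=0)=0; Z[10]=0
i=11: min(r-i=1, Z[3]=0)=0; Z[11]=0
i=12: i≥r, start 0; Z[12]=0
i=13: i≥r, start 0; Z[13]=1 scan→box=[13,14)
i=14: i≥r, start 0; Z[14]=0
i=15: i≥r, start 0; Z[15]=1 scan→box=[15,16)
i=16: i≥r, start 0; Z[16]=0
i=17: i≥r, start 0; Z[17]=1 scan→box=[17,18)
i=18: i≥r, start 0; Z[18]=0
i=19: i≥r, start 0; Z[19]=0
i=20: i≥r, start 0; Z[20]=5 scan→box=[20,25)
i=21: min(r-i=4, Z[1]=1)=1; Z[21]=1
i=22: min(r-i=3, Z[2]=0)=0; Z[22]=0
i=23: min(r-i=2, Z[3]=0)=0; Z[23]=0
i=24: min(r-i=1, Z[4]=1)=1; Z[24]=5 scan→box=[24,29)
i=25: min(r-i=4, Z[1]=1)=1; Z[25]=1
i=26: min(r-i=3, Z[2]=0)=0; Z[26]=0
i=27: min(r-i=2, Z[3]=0)=0; Z[27]=0
i=28: min(r-i=1, Z[4]=1)=1; Z[28]=3 scan→box=[28,31)
i=29: min(r-i=2, Z[1]=1)=1; Z[29]=1
i=30: min(r-i=1, Z[2]=0)=0; Z[30]=0
i=31: i≥r, start 0; Z[31]=1 scan→box=[31,32)
i=32: i≥r, start 0; Z[32]=0
i=33: i≥r, start 0; Z[33]=0
i=34: i≥r, start 0; Z[34]=0
i=35: i≥r, start 0; Z[35]=4 scan→box=[35,39)
i=36: min(r-i=3, Z[1]=1)=1; Z[36]=1
i=37: min(r-i=2, Z[2]=0)=0; Z[37]=0
i=38: min(r-i=1, Z[3]=0)=0; Z[38]=0

[39, 1, 0, 0, 1, 0, 1, 0, 4, 1, 0, 0, 0, 1, 0, 1, 0, 1, 0, 0, 5, 1, 0, 0, 5, 1, 0, 0, 3, 1, 0, 1, 0, 0, 0, 4, 1, 0, 0]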